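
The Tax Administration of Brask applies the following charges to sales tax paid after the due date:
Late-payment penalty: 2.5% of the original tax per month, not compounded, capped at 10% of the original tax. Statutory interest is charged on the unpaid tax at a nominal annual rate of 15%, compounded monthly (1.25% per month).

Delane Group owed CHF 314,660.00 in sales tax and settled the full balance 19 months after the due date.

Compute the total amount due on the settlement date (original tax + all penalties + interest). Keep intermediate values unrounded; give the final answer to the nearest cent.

CHF 429,891.52

Penalty (uncapped): 19 × 2.5% × CHF 314,660.00 = CHF 149,463.50; cap = 10% × CHF 314,660.00 = CHF 31,466.00 → penalty = CHF 31,466.00
Interest: CHF 314,660.00 × ((1 + 0.0125)^19 − 1) = CHF 314,660.00 × 0.2662096… = CHF 83,765.5164…
Total = CHF 314,660.00 + CHF 31,466.0000 + CHF 83,765.5164… = CHF 429,891.52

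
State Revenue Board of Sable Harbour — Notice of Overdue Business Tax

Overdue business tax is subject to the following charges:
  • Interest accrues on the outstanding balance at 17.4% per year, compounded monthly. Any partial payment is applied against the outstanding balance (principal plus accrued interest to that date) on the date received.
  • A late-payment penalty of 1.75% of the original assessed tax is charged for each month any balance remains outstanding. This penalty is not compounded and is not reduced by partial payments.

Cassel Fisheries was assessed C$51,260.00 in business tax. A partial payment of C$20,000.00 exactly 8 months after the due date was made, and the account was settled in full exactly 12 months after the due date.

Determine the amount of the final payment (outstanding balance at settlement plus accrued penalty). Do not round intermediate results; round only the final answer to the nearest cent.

Monthly rate = 17.4% ÷ 12 = 1.45%
Balance at month 8: C$51,260.0000 × (1 + 0.0145)^8 = C$57,516.8394…
After C$20,000.00 payment: C$57,516.8394… − C$20,000.00 = C$37,516.8394…
Balance at month 12: C$37,516.8394… × (1 + 0.0145)^4 = C$39,740.6027…
Penalty: 12 × 1.75% × C$51,260.00 = C$10,764.60
Final settlement = outstanding balance + penalty = C$39,740.6027… + C$10,764.60 = C$50,505.20

C$50,505.20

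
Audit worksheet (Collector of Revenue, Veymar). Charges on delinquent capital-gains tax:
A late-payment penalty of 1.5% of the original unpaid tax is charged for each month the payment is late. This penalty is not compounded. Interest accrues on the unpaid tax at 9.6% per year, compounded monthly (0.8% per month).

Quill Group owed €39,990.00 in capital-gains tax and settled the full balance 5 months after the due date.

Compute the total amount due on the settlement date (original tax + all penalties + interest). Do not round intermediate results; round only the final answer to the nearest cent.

Late-payment penalty = 1.5% × €39,990.00 × 5 mo = €2,999.25
Interest: €39,990.00 × ((1 + 0.008)^5 − 1) = €39,990.00 × 0.0406451… = €1,625.3992…
Total = €39,990.00 + €2,999.2500 + €1,625.3992… = €44,614.65

€44,614.65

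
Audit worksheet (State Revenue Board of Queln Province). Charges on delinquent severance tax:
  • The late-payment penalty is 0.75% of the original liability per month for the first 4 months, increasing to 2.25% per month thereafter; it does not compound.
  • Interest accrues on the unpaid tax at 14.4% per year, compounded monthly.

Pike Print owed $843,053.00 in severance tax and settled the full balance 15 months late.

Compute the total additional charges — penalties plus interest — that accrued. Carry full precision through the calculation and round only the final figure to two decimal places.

$399,131.06

Penalty, months 1–4: 4 × 0.75% × $843,053.00 = $25,291.59
Penalty, months 5–15: 11 × 2.25% × $843,053.00 = $208,655.62…
Interest (14.4%/yr ÷ 12 = 1.2%/month): $843,053.00 × ((1 + 0.012)^15 − 1) = $165,183.8484…
Penalties + interest = $233,947.2075 + $165,183.8484… = $399,131.06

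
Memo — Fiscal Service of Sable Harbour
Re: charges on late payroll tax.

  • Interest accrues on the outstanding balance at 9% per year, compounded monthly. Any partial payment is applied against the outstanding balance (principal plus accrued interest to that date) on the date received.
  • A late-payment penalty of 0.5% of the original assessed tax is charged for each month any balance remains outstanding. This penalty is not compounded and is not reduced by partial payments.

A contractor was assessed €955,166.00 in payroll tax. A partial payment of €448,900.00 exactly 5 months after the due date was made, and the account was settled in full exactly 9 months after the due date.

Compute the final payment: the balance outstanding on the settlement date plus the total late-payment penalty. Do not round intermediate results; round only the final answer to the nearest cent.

Monthly rate = 9% ÷ 12 = 0.75%
Balance at month 5: €955,166.0000 × (1 + 0.0075)^5 = €991,526.0506…
After €448,900.00 payment: €991,526.0506… − €448,900.00 = €542,626.0506…
Balance at month 9: €542,626.0506… × (1 + 0.0075)^4 = €559,088.8858…
Penalty: 9 × 0.5% × €955,166.00 = €42,982.47
Final settlement = outstanding balance + penalty = €559,088.8858… + €42,982.47 = €602,071.36

€602,071.36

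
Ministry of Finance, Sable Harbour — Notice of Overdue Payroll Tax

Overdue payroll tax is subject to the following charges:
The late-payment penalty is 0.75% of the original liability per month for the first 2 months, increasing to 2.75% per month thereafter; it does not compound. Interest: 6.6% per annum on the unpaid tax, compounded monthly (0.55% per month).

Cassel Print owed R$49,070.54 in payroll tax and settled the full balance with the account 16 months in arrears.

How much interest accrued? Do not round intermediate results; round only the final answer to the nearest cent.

Interest: R$49,070.54 × ((1 + 0.0055)^16 − 1) = R$49,070.54 × 0.0917249… = R$4,500.9883…

R$4,500.99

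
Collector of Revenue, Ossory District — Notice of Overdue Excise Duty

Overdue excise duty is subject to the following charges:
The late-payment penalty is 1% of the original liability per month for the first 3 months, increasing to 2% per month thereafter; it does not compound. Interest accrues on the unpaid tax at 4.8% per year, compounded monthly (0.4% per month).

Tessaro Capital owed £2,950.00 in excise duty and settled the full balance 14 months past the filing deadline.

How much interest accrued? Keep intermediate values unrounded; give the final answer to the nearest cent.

£169.56

Interest: £2,950.00 × ((1 + 0.004)^14 − 1) = £2,950.00 × 0.0574796… = £169.5647…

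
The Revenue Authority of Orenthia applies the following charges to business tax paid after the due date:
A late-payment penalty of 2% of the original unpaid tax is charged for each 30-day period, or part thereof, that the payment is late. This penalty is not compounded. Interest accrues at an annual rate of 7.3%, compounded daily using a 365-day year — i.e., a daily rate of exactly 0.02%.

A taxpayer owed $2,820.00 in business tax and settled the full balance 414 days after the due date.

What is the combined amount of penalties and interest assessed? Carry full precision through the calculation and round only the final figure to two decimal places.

$1,033.01

Penalty periods: ⌈414/30⌉ = 14; penalty = 14 × 2% × $2,820.00 = $789.60
Interest: $2,820.00 × ((1 + 0.0002)^414 − 1) = $2,820.00 × 0.08631553… = $243.4098…
Penalties + interest = $789.6000 + $243.4098… = $1,033.01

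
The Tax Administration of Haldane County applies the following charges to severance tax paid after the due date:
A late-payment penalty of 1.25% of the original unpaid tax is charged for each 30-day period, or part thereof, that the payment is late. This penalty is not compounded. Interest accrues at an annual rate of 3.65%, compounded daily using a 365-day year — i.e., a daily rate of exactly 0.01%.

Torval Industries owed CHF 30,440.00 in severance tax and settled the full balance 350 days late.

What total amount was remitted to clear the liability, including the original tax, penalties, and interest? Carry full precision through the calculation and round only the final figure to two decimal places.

CHF 36,090.21

Penalty periods: ⌈350/30⌉ = 12; penalty = 12 × 1.25% × CHF 30,440.00 = CHF 4,566.00
Interest: CHF 30,440.00 × ((1 + 0.0001)^350 − 1) = CHF 30,440.00 × 0.03561790… = CHF 1,084.2088…
Total = CHF 30,440.00 + CHF 4,566.0000 + CHF 1,084.2088… = CHF 36,090.21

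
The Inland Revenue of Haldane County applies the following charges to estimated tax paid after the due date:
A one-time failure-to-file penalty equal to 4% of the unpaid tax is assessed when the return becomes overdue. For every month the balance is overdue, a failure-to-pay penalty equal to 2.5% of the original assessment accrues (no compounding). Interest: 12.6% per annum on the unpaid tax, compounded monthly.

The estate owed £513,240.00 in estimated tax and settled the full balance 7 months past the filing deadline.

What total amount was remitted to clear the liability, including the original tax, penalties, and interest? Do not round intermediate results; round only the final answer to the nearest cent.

£662,519.03

Failure-to-file penalty: 4% × £513,240.00 = £20,529.60
Failure-to-pay penalty: 7 × 2.5% × £513,240.00 = £89,817.00
Interest (12.6%/yr ÷ 12 = 1.05%/month): £513,240.00 × ((1 + 0.0105)^7 − 1) = £38,932.4335…
Total = £513,240.00 + £110,346.6000 + £38,932.4335… = £662,519.03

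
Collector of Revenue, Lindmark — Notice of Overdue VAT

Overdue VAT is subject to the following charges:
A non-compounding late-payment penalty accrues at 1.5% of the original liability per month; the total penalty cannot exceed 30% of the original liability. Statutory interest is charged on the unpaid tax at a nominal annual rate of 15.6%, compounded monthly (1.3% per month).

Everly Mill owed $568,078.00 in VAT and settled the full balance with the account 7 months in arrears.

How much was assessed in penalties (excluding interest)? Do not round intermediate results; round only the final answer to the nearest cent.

$59,648.19

Penalty: 7 × 1.5% × $568,078.00 = $59,648.19 (below the 30% cap of $170,423.40)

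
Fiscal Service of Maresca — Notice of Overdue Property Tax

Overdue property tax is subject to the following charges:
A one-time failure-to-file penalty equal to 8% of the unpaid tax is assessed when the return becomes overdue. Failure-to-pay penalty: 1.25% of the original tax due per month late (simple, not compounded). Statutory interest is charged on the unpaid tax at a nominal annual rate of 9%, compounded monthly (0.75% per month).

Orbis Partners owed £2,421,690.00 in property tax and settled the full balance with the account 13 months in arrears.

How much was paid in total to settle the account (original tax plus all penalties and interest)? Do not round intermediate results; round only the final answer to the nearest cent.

£3,255,987.51

Failure-to-file penalty: 8% × £2,421,690.00 = £193,735.20
Failure-to-pay penalty = 1.25% × £2,421,690.00 × 13 mo = £393,524.63…
Interest: £2,421,690.00 × ((1 + 0.0075)^13 − 1) = £2,421,690.00 × 0.1020104… = £247,037.6852…
Total = £2,421,690.00 + £587,259.8250 + £247,037.6852… = £3,255,987.51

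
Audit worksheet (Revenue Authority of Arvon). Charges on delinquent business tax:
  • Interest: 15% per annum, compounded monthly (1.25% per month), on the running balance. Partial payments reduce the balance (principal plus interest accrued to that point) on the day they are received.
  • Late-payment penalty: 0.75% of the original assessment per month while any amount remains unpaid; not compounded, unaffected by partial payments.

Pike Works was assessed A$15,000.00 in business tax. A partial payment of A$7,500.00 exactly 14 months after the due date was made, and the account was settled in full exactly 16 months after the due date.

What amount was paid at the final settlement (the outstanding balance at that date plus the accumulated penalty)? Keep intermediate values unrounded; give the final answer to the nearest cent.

A$12,409.67

Balance at month 14: A$15,000.0000 × (1 + 0.0125)^14 = A$17,849.3212…
After A$7,500.00 payment: A$17,849.3212… − A$7,500.00 = A$10,349.3212…
Balance at month 16: A$10,349.3212… × (1 + 0.0125)^2 = A$10,609.6713…
Penalty: 16 × 0.75% × A$15,000.00 = A$1,800.00
Final settlement = outstanding balance + penalty = A$10,609.6713… + A$1,800.00 = A$12,409.67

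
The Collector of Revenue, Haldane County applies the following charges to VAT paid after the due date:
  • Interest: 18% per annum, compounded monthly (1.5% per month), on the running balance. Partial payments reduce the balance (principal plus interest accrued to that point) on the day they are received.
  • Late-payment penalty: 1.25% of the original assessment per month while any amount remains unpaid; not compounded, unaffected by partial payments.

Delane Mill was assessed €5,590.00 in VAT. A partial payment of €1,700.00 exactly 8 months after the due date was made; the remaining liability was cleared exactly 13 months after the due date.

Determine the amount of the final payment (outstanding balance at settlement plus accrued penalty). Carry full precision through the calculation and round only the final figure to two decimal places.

€5,860.75

Balance at month 8: €5,590.0000 × (1 + 0.015)^8 = €6,297.0936…
After €1,700.00 payment: €6,297.0936… − €1,700.00 = €4,597.0936…
Balance at month 13: €4,597.0936… × (1 + 0.015)^5 = €4,952.3754…
Penalty: 13 × 1.25% × €5,590.00 = €908.38…
Final settlement = outstanding balance + penalty = €4,952.3754… + €908.38… = €5,860.75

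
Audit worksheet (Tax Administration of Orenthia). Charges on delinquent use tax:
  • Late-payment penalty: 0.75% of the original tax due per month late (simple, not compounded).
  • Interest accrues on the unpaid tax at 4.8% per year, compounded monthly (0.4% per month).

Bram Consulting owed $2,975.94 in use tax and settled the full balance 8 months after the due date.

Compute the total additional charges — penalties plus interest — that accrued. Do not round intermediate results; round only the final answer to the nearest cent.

Late-payment penalty = 0.75% × $2,975.94 × 8 mo = $178.56…
Interest: $2,975.94 × ((1 + 0.004)^8 − 1) = $2,975.94 × 0.0324516… = $96.5740…
Penalties + interest = $178.5564 + $96.5740… = $275.13

$275.13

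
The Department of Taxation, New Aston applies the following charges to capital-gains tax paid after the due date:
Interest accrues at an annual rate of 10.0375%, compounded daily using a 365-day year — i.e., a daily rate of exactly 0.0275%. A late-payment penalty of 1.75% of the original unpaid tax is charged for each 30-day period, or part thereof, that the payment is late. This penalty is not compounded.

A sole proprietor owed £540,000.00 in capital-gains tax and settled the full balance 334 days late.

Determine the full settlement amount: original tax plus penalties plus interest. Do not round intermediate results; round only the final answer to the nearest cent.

£705,340.73

Penalty periods: ⌈334/30⌉ = 12; penalty = 12 × 1.75% × £540,000.00 = £113,400.00
Interest: £540,000.00 × ((1 + 0.000275)^334 − 1) = £540,000.00 × 0.09618654… = £51,940.7305…
Total = £540,000.00 + £113,400.0000 + £51,940.7305… = £705,340.73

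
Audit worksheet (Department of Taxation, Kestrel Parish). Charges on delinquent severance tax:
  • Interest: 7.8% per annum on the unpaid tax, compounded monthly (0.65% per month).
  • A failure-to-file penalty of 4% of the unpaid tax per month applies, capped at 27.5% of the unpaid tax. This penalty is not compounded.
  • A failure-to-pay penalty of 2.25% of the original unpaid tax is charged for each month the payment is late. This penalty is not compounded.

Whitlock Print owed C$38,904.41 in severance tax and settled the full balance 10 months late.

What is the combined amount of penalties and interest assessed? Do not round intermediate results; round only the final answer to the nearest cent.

Failure-to-file: 10 × 4% × C$38,904.41 = C$15,561.76…, capped at 27.5% × C$38,904.41 = C$10,698.71…
Failure-to-pay penalty: 10 × 2.25% × C$38,904.41 = C$8,753.49…
Interest: C$38,904.41 × ((1 + 0.0065)^10 − 1) = C$38,904.41 × 0.0669346… = C$2,604.0505…
Penalties + interest = C$19,452.2050 + C$2,604.0505… = C$22,056.26

C$22,056.26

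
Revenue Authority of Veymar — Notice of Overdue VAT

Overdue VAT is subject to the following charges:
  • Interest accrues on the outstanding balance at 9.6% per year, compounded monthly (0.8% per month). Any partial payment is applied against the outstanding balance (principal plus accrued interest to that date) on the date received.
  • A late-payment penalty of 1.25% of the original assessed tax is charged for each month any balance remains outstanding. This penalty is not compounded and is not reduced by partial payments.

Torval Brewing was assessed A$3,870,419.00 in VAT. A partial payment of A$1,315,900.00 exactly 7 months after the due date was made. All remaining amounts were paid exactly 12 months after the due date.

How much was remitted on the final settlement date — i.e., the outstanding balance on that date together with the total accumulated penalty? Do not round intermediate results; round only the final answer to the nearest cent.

Balance at month 7: A$3,870,419.0000 × (1 + 0.008)^7 = A$4,092,434.2226…
After A$1,315,900.00 payment: A$4,092,434.2226… − A$1,315,900.00 = A$2,776,534.2226…
Balance at month 12: A$2,776,534.2226… × (1 + 0.008)^5 = A$2,889,386.8462…
Penalty: 12 × 1.25% × A$3,870,419.00 = A$580,562.85
Final settlement = outstanding balance + penalty = A$2,889,386.8462… + A$580,562.85 = A$3,469,949.70

A$3,469,949.70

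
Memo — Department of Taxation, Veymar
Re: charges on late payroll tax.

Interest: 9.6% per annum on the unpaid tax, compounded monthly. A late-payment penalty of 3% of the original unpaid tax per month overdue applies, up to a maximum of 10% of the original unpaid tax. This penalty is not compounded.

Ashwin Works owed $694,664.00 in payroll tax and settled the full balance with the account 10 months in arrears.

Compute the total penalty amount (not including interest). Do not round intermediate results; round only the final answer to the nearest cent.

Penalty (uncapped): 10 × 3% × $694,664.00 = $208,399.20; cap = 10% × $694,664.00 = $69,466.40 → penalty = $69,466.40

$69,466.40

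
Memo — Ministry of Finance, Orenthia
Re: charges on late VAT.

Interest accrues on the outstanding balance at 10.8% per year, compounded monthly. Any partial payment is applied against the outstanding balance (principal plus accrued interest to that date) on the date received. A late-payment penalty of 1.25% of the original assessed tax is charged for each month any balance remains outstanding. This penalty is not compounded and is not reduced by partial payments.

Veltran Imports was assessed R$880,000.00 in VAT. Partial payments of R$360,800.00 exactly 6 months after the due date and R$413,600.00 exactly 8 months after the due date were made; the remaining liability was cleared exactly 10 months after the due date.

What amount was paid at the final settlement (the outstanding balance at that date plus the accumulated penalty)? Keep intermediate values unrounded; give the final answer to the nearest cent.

R$277,442.30

Monthly rate = 10.8% ÷ 12 = 0.9%
Balance at month 6: R$880,000.0000 × (1 + 0.009)^6 = R$928,602.1173…
After R$360,800.00 payment: R$928,602.1173… − R$360,800.00 = R$567,802.1173…
Balance at month 8: R$567,802.1173… × (1 + 0.009)^2 = R$578,068.5474…
After R$413,600.00 payment: R$578,068.5474… − R$413,600.00 = R$164,468.5474…
Balance at month 10: R$164,468.5474… × (1 + 0.009)^2 = R$167,442.3032…
Penalty: 10 × 1.25% × R$880,000.00 = R$110,000.00
Final settlement = outstanding balance + penalty = R$167,442.3032… + R$110,000.00 = R$277,442.30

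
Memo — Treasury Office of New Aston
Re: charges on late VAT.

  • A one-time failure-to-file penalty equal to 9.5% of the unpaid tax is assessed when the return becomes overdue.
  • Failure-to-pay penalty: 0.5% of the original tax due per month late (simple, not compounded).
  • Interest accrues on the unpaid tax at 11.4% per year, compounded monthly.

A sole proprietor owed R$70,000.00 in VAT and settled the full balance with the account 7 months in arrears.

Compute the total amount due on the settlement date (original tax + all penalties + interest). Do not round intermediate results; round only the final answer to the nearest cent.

Failure-to-file penalty: 9.5% × R$70,000.00 = R$6,650.00
Failure-to-pay penalty: 7 × 0.5% × R$70,000.00 = R$2,450.00
Interest (11.4%/yr ÷ 12 = 0.95%/month): R$70,000.00 × ((1 + 0.0095)^7 − 1) = R$4,789.7881…
Total = R$70,000.00 + R$9,100.0000 + R$4,789.7881… = R$83,889.79

R$83,889.79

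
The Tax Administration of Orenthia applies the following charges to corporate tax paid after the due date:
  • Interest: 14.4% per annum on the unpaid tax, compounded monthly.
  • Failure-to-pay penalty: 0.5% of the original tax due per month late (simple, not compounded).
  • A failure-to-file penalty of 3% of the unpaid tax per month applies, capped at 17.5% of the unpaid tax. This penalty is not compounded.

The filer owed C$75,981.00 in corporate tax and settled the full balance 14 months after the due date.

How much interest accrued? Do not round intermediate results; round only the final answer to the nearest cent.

Interest (14.4%/yr ÷ 12 = 1.2%/month): C$75,981.00 × ((1 + 0.012)^14 − 1) = C$13,809.8701…

C$13,809.87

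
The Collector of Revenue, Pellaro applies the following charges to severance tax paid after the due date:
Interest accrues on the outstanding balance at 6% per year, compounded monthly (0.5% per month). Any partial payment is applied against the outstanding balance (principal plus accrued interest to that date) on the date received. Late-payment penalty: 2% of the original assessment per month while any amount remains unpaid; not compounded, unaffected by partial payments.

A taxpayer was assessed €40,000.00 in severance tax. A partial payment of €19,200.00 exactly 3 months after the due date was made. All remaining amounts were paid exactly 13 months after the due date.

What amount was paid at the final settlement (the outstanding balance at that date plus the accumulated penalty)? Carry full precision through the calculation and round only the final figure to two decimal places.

Balance at month 3: €40,000.0000 × (1 + 0.005)^3 = €40,603.0050
After €19,200.00 payment: €40,603.0050 − €19,200.00 = €21,403.0050
Balance at month 13: €21,403.0050 × (1 + 0.005)^10 = €22,497.5575…
Penalty: 13 × 2% × €40,000.00 = €10,400.00
Final settlement = outstanding balance + penalty = €22,497.5575… + €10,400.00 = €32,897.56

€32,897.56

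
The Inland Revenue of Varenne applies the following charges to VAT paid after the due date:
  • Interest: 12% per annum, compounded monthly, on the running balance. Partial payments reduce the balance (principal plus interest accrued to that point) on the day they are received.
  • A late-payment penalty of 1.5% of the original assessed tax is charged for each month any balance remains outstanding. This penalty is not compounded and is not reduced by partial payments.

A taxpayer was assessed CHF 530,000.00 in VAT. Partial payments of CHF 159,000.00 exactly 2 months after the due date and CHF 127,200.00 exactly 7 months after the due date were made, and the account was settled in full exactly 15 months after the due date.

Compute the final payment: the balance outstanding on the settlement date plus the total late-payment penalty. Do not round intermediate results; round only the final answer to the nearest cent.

CHF 415,867.34

Monthly rate = 12% ÷ 12 = 1%
Balance at month 2: CHF 530,000.0000 × (1 + 0.01)^2 = CHF 540,653.0000
After CHF 159,000.00 payment: CHF 540,653.0000 − CHF 159,000.00 = CHF 381,653.0000
Balance at month 7: CHF 381,653.0000 × (1 + 0.01)^5 = CHF 401,121.1387…
After CHF 127,200.00 payment: CHF 401,121.1387… − CHF 127,200.00 = CHF 273,921.1387…
Balance at month 15: CHF 273,921.1387… × (1 + 0.01)^8 = CHF 296,617.3418…
Penalty: 15 × 1.5% × CHF 530,000.00 = CHF 119,250.00
Final settlement = outstanding balance + penalty = CHF 296,617.3418… + CHF 119,250.00 = CHF 415,867.34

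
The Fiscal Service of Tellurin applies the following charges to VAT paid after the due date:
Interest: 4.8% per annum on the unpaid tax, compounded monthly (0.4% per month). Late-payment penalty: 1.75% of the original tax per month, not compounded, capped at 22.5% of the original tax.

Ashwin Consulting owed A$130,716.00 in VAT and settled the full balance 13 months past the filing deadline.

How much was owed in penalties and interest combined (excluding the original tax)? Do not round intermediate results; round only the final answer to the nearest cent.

Penalty (uncapped): 13 × 1.75% × A$130,716.00 = A$29,737.89; cap = 22.5% × A$130,716.00 = A$29,411.10 → penalty = A$29,411.10
Interest: A$130,716.00 × ((1 + 0.004)^13 − 1) = A$130,716.00 × 0.0532665… = A$6,962.7823…
Penalties + interest = A$29,411.1000 + A$6,962.7823… = A$36,373.88

A$36,373.88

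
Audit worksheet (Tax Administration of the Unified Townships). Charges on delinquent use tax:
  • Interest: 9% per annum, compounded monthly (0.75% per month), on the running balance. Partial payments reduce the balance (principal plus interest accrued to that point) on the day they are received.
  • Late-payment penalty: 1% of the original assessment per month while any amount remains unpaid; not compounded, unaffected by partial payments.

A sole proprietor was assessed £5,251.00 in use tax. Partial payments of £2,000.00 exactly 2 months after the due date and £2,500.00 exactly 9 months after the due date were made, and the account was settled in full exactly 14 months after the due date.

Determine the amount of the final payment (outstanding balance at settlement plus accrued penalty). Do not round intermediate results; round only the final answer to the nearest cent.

Balance at month 2: £5,251.0000 × (1 + 0.0075)^2 = £5,330.0604…
After £2,000.00 payment: £5,330.0604… − £2,000.00 = £3,330.0604…
Balance at month 9: £3,330.0604… × (1 + 0.0075)^7 = £3,508.8717…
After £2,500.00 payment: £3,508.8717… − £2,500.00 = £1,008.8717…
Balance at month 14: £1,008.8717… × (1 + 0.0075)^5 = £1,047.2762…
Penalty: 14 × 1% × £5,251.00 = £735.14
Final settlement = outstanding balance + penalty = £1,047.2762… + £735.14 = £1,782.42

£1,782.42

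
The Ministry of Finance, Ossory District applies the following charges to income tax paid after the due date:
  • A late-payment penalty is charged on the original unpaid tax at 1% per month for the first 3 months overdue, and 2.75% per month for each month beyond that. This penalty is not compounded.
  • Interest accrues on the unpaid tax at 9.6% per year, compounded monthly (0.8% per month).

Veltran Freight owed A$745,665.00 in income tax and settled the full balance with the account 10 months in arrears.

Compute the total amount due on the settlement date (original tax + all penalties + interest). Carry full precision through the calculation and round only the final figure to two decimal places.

A$973,422.64

Penalty, months 1–3: 3 × 1% × A$745,665.00 = A$22,369.95
Penalty, months 4–10: 7 × 2.75% × A$745,665.00 = A$143,540.51…
Interest: A$745,665.00 × ((1 + 0.008)^10 − 1) = A$745,665.00 × 0.0829423… = A$61,847.1764…
Total = A$745,665.00 + A$165,910.4625 + A$61,847.1764… = A$973,422.64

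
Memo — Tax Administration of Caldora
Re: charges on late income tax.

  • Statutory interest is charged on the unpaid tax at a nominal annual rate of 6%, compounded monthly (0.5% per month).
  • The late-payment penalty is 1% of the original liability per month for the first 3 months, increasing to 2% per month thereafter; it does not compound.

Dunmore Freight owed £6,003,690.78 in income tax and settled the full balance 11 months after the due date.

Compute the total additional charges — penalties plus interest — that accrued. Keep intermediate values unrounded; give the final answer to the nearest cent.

Penalty, months 1–3: 3 × 1% × £6,003,690.78 = £180,110.72…
Penalty, months 4–11: 8 × 2% × £6,003,690.78 = £960,590.52…
Interest: £6,003,690.78 × ((1 + 0.005)^11 − 1) = £6,003,690.78 × 0.0563958… = £338,583.1408…
Penalties + interest = £1,140,701.2482 + £338,583.1408… = £1,479,284.39

£1,479,284.39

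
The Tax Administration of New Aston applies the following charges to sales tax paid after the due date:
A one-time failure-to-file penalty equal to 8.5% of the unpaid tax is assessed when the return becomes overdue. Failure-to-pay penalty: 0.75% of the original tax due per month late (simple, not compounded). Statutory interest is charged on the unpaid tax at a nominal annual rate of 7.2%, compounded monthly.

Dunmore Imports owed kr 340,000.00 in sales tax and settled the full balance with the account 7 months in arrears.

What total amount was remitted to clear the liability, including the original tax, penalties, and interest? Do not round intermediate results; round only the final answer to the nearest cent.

Failure-to-file penalty: 8.5% × kr 340,000.00 = kr 28,900.00
Failure-to-pay penalty = 0.75% × kr 340,000.00 × 7 mo = kr 17,850.00
Interest (7.2%/yr ÷ 12 = 0.6%/month): kr 340,000.00 × ((1 + 0.006)^7 − 1) = kr 14,539.6259…
Total = kr 340,000.00 + kr 46,750.0000 + kr 14,539.6259… = kr 401,289.63

kr 401,289.63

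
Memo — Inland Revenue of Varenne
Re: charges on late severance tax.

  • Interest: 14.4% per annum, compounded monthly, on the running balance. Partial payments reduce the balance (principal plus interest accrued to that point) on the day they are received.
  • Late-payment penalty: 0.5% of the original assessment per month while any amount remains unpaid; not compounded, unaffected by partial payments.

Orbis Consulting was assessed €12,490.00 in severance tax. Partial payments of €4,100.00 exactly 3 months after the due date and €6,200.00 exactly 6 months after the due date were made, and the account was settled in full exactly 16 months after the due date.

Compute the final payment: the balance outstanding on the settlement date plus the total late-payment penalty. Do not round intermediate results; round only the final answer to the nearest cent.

€4,342.45

Monthly rate = 14.4% ÷ 12 = 1.2%
Balance at month 3: €12,490.0000 × (1 + 0.012)^3 = €12,945.0573…
After €4,100.00 payment: €12,945.0573… − €4,100.00 = €8,845.0573…
Balance at month 6: €8,845.0573… × (1 + 0.012)^3 = €9,167.3157…
After €6,200.00 payment: €9,167.3157… − €6,200.00 = €2,967.3157…
Balance at month 16: €2,967.3157… × (1 + 0.012)^10 = €3,343.2502…
Penalty: 16 × 0.5% × €12,490.00 = €999.20
Final settlement = outstanding balance + penalty = €3,343.2502… + €999.20 = €4,342.45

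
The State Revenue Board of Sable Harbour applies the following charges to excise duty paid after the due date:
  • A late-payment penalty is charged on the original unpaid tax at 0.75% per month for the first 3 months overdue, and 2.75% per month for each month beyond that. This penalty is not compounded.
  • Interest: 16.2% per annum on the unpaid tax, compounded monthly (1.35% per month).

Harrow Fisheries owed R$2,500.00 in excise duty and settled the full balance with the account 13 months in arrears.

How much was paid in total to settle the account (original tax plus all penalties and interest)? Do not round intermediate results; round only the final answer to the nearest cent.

R$3,719.86

Penalty, months 1–3: 3 × 0.75% × R$2,500.00 = R$56.25
Penalty, months 4–13: 10 × 2.75% × R$2,500.00 = R$687.50
Interest: R$2,500.00 × ((1 + 0.0135)^13 − 1) = R$2,500.00 × 0.1904435… = R$476.1088…
Total = R$2,500.00 + R$743.7500 + R$476.1088… = R$3,719.86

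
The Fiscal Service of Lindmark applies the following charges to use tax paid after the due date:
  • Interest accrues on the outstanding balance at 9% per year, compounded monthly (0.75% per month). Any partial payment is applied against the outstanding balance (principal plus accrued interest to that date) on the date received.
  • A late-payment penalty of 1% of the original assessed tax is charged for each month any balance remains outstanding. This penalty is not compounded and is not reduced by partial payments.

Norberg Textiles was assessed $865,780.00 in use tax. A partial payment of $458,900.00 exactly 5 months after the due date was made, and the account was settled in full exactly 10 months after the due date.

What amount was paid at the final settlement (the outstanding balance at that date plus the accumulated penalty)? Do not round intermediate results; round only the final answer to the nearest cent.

Balance at month 5: $865,780.0000 × (1 + 0.0075)^5 = $898,737.4175…
After $458,900.00 payment: $898,737.4175… − $458,900.00 = $439,837.4175…
Balance at month 10: $439,837.4175… × (1 + 0.0075)^5 = $456,580.5917…
Penalty: 10 × 1% × $865,780.00 = $86,578.00
Final settlement = outstanding balance + penalty = $456,580.5917… + $86,578.00 = $543,158.59

$543,158.59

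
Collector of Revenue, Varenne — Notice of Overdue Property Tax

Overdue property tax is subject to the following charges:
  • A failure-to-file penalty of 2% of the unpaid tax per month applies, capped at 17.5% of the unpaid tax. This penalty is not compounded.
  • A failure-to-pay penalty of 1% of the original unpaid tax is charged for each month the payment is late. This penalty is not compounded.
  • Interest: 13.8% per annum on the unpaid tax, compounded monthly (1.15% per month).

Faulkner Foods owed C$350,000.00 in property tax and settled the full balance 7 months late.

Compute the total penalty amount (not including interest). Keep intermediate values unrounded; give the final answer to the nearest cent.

C$73,500.00

Failure-to-file: 7 × 2% × C$350,000.00 = C$49,000.00 (under the 17.5% cap)
Failure-to-pay penalty: 7 × 1% × C$350,000.00 = C$24,500.00
Total penalty = C$49,000.00 + C$24,500.00 = C$73,500.00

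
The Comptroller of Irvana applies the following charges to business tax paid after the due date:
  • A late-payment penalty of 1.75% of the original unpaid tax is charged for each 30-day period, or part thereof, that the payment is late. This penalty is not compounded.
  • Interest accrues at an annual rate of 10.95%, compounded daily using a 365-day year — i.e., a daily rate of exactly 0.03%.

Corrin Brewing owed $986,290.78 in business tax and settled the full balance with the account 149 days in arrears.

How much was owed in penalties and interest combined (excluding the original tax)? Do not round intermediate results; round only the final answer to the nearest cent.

$131,380.92

Penalty periods: ⌈149/30⌉ = 5; penalty = 5 × 1.75% × $986,290.78 = $86,300.44…
Interest: $986,290.78 × ((1 + 0.0003)^149 − 1) = $986,290.78 × 0.04570709… = $45,080.4800…
Penalties + interest = $86,300.4433… + $45,080.4800… = $131,380.92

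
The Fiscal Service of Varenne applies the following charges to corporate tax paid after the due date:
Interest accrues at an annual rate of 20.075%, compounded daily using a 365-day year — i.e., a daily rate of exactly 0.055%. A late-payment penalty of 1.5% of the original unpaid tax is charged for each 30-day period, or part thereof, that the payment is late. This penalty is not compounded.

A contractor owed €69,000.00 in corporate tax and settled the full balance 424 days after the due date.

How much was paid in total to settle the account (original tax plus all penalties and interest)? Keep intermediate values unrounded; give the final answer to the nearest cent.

€102,641.16

Penalty periods: ⌈424/30⌉ = 15; penalty = 15 × 1.5% × €69,000.00 = €15,525.00
Interest: €69,000.00 × ((1 + 0.00055)^424 − 1) = €69,000.00 × 0.26255304… = €18,116.1598…
Total = €69,000.00 + €15,525.0000 + €18,116.1598… = €102,641.16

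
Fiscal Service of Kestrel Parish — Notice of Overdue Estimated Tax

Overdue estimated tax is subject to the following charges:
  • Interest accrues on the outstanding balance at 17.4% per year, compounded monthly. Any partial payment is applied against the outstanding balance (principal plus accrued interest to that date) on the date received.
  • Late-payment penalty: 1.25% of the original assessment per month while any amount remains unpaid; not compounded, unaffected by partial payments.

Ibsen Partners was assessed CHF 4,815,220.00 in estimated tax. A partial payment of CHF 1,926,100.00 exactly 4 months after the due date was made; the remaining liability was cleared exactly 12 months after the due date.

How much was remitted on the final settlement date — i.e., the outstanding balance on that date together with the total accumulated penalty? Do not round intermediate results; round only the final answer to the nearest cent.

CHF 4,284,305.68

Monthly rate = 17.4% ÷ 12 = 1.45%
Balance at month 4: CHF 4,815,220.0000 × (1 + 0.0145)^4 = CHF 5,100,636.0921…
After CHF 1,926,100.00 payment: CHF 5,100,636.0921… − CHF 1,926,100.00 = CHF 3,174,536.0921…
Balance at month 12: CHF 3,174,536.0921… × (1 + 0.0145)^8 = CHF 3,562,022.6770…
Penalty: 12 × 1.25% × CHF 4,815,220.00 = CHF 722,283.00
Final settlement = outstanding balance + penalty = CHF 3,562,022.6770… + CHF 722,283.00 = CHF 4,284,305.68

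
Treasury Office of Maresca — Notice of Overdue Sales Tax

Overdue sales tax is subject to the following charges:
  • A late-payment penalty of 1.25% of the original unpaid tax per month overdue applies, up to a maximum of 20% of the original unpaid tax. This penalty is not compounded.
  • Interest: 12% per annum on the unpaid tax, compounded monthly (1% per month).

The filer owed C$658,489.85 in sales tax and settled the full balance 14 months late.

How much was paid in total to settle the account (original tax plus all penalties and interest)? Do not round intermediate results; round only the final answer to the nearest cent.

Penalty: 14 × 1.25% × C$658,489.85 = C$115,235.72… (below the 20% cap of C$131,697.97)
Interest: C$658,489.85 × ((1 + 0.01)^14 − 1) = C$658,489.85 × 0.1494742… = C$98,427.2523…
Total = C$658,489.85 + C$115,235.7238… + C$98,427.2523… = C$872,152.83

C$872,152.83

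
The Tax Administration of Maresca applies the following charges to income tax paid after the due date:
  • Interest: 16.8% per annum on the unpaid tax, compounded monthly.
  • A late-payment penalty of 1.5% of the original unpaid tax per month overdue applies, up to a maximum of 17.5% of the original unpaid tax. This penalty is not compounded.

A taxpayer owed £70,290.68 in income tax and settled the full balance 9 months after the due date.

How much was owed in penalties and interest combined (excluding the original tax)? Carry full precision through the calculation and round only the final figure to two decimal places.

Penalty: 9 × 1.5% × £70,290.68 = £9,489.24… (below the 17.5% cap of £12,300.87…)
Interest (16.8%/yr ÷ 12 = 1.4%/month): £70,290.68 × ((1 + 0.014)^9 − 1) = £9,369.1435…
Penalties + interest = £9,489.2418 + £9,369.1435… = £18,858.39

£18,858.39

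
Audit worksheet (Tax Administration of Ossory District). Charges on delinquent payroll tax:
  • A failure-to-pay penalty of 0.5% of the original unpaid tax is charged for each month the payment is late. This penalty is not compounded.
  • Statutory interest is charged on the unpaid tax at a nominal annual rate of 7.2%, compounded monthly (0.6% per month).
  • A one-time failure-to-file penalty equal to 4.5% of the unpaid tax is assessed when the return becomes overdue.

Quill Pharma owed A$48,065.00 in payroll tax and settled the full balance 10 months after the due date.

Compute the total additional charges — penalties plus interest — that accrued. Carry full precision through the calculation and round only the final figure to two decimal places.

Failure-to-file penalty: 4.5% × A$48,065.00 = A$2,162.93…
Failure-to-pay penalty: 10 × 0.5% × A$48,065.00 = A$2,403.25
Interest: A$48,065.00 × ((1 + 0.006)^10 − 1) = A$48,065.00 × 0.0616462… = A$2,963.0243…
Penalties + interest = A$4,566.1750 + A$2,963.0243… = A$7,529.20

A$7,529.20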